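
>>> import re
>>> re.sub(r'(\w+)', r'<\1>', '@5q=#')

'@<5q>=#'

Pattern: one or more of a word character (captured).
Matches: at [1:3] → '5q'.
The replacement refers to a captured group, so each match is rewritten using its own captured text.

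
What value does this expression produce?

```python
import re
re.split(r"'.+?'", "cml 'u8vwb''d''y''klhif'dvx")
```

['cml ', '', '', '', 'dvx']

A non-greedy quantifier consumes as few characters as it can — just enough that the remainder of the pattern still matches from where it stops; whatever follows it matches normally.
Matches to split on: at [4:11] → "'u8vwb'"; at [11:14] → "'d'"; at [14:17] → "'y'"; at [17:24] → "'klhif'".
The string is cut at each match, leaving 5 pieces.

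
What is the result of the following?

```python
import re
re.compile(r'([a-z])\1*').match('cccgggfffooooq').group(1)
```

`\1` is not a pattern — it's the concrete string captured by group 1, re-applied verbatim.
`re.match` won't scan ahead — the pattern has to work from the very first character.
The match spans [0:3] → 'ccc'.
Captured: group 1 = 'c'.

'c'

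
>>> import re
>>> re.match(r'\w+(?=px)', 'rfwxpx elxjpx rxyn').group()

'rfwx'

The `(?=…)`/`(?<=…)` assertion just peeks at neighbouring text; it doesn't advance the match position.
With `match`, the pattern is implicitly anchored at the beginning.
The match spans [0:4] → 'rfwx'.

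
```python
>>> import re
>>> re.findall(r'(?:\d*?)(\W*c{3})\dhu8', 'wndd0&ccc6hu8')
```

['&ccc']

The pattern matches zero or more of a digit (lazy) (non-capturing group); then zero or more of a non-word character, then exactly 3 of a literal 'c' (captured); then a digit, then the literal 'hu8'.
Matches: at [4:13] match '0&ccc6hu8', group 1 = '&ccc'.
Because there's exactly one group, `findall` drops the full match and keeps group 1 from the one hit.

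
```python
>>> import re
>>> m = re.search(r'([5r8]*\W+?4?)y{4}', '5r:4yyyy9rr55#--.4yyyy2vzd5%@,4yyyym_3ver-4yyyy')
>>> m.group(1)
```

'5r:4'

The match spans [0:8] → '5r:4yyyy'.
Captured: group 1 = '5r:4'.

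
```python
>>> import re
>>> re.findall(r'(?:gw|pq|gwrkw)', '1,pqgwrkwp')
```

['pq', 'gw']

The regex engine tests alternatives in the order written; an earlier branch that matches wins even if a later one would match more.
Walking the string: at [2:4] → 'pq'; at [4:6] → 'gw'.
Since nothing is captured, `findall` lists the 2 matched substrings directly.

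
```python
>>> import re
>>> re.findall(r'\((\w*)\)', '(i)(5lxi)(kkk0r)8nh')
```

['i', '5lxi', 'kkk0r']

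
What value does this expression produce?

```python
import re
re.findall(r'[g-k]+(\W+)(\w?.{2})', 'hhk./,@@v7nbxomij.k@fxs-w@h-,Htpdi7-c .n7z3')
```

[('./,@@', 'v7n'), ('.', 'k@f'), ('-,', 'Htp')]

Pattern: one or more of a character in [g-k]; then one or more of a non-word character (captured); then optionally a word character, then exactly 2 of any character (captured).
Matches: at [0:11] match 'hhk./,@@v7n', groups = ('./,@@', 'v7n'); at [15:21] match 'ij.k@f', groups = ('.', 'k@f'); at [26:32] match 'h-,Htp', groups = ('-,', 'Htp').
`findall` packs the 2 group values into a tuple for every match.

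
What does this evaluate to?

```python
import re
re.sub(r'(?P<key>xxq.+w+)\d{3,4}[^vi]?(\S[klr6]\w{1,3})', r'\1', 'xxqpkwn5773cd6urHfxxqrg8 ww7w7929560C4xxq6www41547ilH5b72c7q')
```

This matches the literal 'xxq', then one or more of any character, then one or more of the literal 'w' (captured as 'key'); then 3 to 4 of a digit, then optionally any character except [vi]; then a non-whitespace character, then one of [klr6], then 1 to 3 of a word character (captured).
Matches: at [0:55] → 'xxqpkwn5773cd6urHfxxqrg8 ww7w7929560C4xxq6www41547ilH5b'.
The replacement refers to a captured group, so each match is rewritten using its own captured text.

'xxqpkwn5773cd6urHfxxqrg8 ww7w7929560C4xxq6www72c7q'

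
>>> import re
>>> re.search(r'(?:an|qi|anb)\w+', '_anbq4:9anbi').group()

'anbq4'

Unlike `match`, `search` isn't anchored — it looks for the pattern anywhere in the string.
The match spans [1:6] → 'anbq4'.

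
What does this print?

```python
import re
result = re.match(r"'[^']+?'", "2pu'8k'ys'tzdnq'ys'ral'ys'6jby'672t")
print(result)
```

None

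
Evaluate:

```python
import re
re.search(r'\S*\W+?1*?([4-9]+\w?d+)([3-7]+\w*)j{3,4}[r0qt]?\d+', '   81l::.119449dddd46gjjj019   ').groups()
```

('9449dddd', '46g')

The match spans [3:28] → '81l::.119449dddd46gjjj019'.
Captured: group 1 = '9449dddd', group 2 = '46g'.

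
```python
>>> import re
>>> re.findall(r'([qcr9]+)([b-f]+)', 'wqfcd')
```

[('q', 'fcd')]

Multiple groups make `findall` return tuples — one 2-tuple for the one match.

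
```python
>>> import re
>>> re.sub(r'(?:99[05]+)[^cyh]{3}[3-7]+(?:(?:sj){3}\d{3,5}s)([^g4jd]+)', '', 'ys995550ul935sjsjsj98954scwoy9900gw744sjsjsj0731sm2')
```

The pattern matches the literal '99', then one or more of one of [05] (non-capturing group); then exactly 3 of any character except [cyh]; then one or more of a character in [3-7]; then the literal 'sj' repeated 3 times, then 3 to 5 of a digit, then a literal 's' (non-capturing group); then one or more of any character except [g4jd] (captured).
Matches: at [2:33] → '995550ul935sjsjsj98954scwoy9900'.
Each match is replaced by ''.

'ysgw744sjsjsj0731sm2'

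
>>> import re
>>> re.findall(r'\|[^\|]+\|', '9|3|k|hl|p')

['|3|', '|hl|']

Walking the string: at [1:4] → '|3|'; at [5:9] → '|hl|'.
Since nothing is captured, `findall` lists the 2 matched substrings directly.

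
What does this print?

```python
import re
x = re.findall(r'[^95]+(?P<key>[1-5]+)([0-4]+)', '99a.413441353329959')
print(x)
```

[('533', '2')]

With 2 capturing groups, `findall` returns a 2-tuple per match.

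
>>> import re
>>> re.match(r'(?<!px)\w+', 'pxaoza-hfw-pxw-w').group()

'pxaoza'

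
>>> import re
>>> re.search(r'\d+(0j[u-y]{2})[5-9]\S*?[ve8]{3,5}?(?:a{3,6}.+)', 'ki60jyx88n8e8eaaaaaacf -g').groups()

('0jyx',)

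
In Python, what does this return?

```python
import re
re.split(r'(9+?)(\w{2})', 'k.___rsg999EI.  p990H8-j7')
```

`re.split` interleaves the captured-group text with the surrounding fragments.

['k.___rsg', '9', '99', 'EI.  p', '9', '90', 'H8-j7']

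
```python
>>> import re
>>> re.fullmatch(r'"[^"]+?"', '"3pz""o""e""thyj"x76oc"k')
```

None

`fullmatch` succeeds only if the pattern covers the string from start to end.
Here the pattern can't cover the whole string, so the call returns None.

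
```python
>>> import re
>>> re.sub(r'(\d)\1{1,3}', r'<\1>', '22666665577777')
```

A backreference is literal: `\1` must see the identical characters the first group matched.
Each match is replaced using the text its own group 1 captured.

'<2><6>6<5><7>7'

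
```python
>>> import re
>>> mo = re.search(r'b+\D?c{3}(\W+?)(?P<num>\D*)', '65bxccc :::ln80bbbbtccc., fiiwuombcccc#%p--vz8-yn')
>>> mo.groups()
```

The pattern matches one or more of the literal 'b', then optionally a non-digit, then exactly 3 of a literal 'c'; then one or more of a non-word character (lazy) (captured); then zero or more of a non-digit (captured as 'num').
A non-greedy quantifier consumes as few characters as it can — just enough that the remainder of the pattern still matches from where it stops; whatever follows it matches normally.
`re.search` tries every starting position until one works.
The match spans [2:13] → 'bxccc :::ln'.
Captured: group 1 = ' ', group 2 = ':::ln'.

(' ', ':::ln')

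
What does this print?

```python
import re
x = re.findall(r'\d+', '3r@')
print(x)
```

['3']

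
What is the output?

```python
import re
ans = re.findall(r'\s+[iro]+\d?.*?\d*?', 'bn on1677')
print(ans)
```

[' o']

A non-greedy quantifier consumes as few characters as it can — just enough that the remainder of the pattern still matches from where it stops; whatever follows it matches normally.
Since nothing is captured, `findall` lists the 1 matched substring directly.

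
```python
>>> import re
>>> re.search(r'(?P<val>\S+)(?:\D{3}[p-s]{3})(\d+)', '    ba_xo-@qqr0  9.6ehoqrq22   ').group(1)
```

'ba_x'

The match spans [4:15] → 'ba_xo-@qqr0'.
Captured: group 1 = 'ba_x', group 2 = '0'.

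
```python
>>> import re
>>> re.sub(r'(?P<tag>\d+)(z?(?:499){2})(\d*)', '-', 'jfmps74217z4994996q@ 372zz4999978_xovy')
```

This matches one or more of a digit (captured as 'tag'); then optionally a literal 'z', then the literal '499' repeated 2 times (captured); then zero or more of a digit (captured).
Matches: at [5:18] → '74217z4994996'.
Every occurrence is swapped for '-'.

'jfmps-q@ 372zz4999978_xovy'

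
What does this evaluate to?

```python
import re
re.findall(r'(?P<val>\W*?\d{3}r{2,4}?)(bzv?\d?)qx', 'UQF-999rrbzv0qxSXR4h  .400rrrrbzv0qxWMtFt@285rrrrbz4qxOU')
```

[('-999rr', 'bzv0'), ('  .400rrrr', 'bzv0'), ('@285rrrr', 'bz4')]

This matches zero or more of a non-word character (lazy), then exactly 3 of a digit, then 2 to 4 of the literal 'r' (lazy) (captured as 'val'); then the literal 'bz', then optionally the literal 'v', then optionally a digit (captured); then a literal 'q', then the literal 'x'.
`findall` packs the 2 group values into a tuple for every match.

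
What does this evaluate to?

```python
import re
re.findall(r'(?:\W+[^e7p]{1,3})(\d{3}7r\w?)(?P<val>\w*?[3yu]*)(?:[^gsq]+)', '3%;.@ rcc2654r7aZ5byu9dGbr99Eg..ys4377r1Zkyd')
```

[('4377r1', '')]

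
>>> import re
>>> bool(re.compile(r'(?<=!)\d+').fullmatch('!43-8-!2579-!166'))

False

The positive lookaround only admits positions where the adjacent text matches; those characters stay outside the span.
`fullmatch` succeeds only if the pattern covers the string from start to end.
Here there's no way to consume every character, so the call returns None, and `bool(None)` is False.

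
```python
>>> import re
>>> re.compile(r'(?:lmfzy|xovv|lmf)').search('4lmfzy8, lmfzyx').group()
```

'lmfzy'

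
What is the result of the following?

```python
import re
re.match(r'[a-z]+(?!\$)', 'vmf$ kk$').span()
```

With `match`, the pattern is implicitly anchored at the beginning.
The match spans [0:2] → 'vm'.

(0, 2)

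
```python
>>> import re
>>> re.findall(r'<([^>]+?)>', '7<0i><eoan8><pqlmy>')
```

`findall` collects group 1 from each match (3 total).

['0i', 'eoan8', 'pqlmy']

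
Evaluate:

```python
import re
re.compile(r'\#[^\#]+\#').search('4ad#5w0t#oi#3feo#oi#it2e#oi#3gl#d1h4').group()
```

'#5w0t#'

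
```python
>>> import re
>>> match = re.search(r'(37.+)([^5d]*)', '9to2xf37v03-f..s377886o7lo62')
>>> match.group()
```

The pattern matches the literal '37', then one or more of any character (captured); then zero or more of any character except [5d] (captured).
`re.search` tries every starting position until one works.
The match spans [6:28] → '37v03-f..s377886o7lo62'.
Captured: group 1 = '37v03-f..s377886o7lo62', group 2 = ''.

'37v03-f..s377886o7lo62'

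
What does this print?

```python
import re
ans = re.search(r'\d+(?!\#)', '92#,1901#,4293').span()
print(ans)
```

(0, 1)

A negative assertion filters positions out without eating any characters.
`re.search` scans for the first position where the pattern succeeds.
The match spans [0:1] → '9'.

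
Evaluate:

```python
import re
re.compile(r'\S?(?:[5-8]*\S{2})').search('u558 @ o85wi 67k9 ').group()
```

The pattern matches optionally a non-whitespace character; then zero or more of a character in [5-8], then exactly 2 of a non-whitespace character (non-capturing group).
`search` walks the string left to right and returns the first match it finds.
The match spans [0:4] → 'u558'.

'u558'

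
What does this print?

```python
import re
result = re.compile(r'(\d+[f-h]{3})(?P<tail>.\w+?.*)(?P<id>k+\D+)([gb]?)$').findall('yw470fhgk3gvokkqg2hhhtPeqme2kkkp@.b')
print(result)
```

[('470fhg', 'k3gvokkqg2hhhtPeqme2kk', 'kp@.b', '')]

The pattern matches one or more of a digit, then exactly 3 of a character in [f-h] (captured); then any character, then one or more of a word character (lazy), then zero or more of any character (captured as 'tail'); then one or more of a literal 'k', then one or more of a non-digit (captured as 'id'); then optionally one of [gb] (captured); then anchored at the end.
Walking the string: at [2:35] match '470fhgk3gvokkqg2hhhtPeqme2kkkp@.b', groups = ('470fhg', 'k3gvokkqg2hhhtPeqme2kk', 'kp@.b', '').
Multiple groups make `findall` return tuples — one 4-tuple for the one match.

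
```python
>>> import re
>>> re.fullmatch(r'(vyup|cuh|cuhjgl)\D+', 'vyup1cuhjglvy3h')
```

None

`re.fullmatch` requires the pattern to consume the entire string.
Here the pattern can't cover the whole string, so the call returns None.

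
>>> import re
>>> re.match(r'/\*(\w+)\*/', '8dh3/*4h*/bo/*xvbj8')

With `match`, the pattern is implicitly anchored at the beginning.
Here the string doesn't start with a match, so the call returns None.

None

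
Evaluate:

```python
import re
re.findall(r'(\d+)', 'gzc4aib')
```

Pattern: one or more of a digit (captured).
With a single group, `findall` returns only what that group captured — 1 item.

['4']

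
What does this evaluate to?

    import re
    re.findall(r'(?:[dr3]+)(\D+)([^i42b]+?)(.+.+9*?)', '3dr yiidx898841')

With the lazy modifier that quantifier settles for the fewest repetitions that let the rest of the pattern succeed (the atoms after it are unaffected and can still be greedy).
Multiple groups make `findall` return tuples — one 3-tuple for the one match.

[(' yiidx', '8', '98841')]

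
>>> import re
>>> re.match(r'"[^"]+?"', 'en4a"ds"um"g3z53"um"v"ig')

None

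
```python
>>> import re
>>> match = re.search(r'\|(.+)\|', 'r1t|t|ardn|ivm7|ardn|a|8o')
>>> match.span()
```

(3, 23)

Unlike `match`, `search` isn't anchored — it looks for the pattern anywhere in the string.
The match spans [3:23] → '|t|ardn|ivm7|ardn|a|'.
Captured: group 1 = 't|ardn|ivm7|ardn|a'.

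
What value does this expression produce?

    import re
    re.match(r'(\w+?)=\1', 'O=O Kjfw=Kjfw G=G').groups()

The match spans [0:3] → 'O=O'.
Captured: group 1 = 'O'.

('O',)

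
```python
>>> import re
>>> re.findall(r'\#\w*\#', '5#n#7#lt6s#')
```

['#n#', '#lt6s#']

With no groups in the pattern, `findall` gives back each whole match — 2 here.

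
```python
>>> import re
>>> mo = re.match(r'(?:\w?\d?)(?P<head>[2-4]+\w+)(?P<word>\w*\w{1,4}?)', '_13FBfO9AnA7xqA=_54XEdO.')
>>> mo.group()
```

The pattern matches optionally a word character, then optionally a digit (non-capturing group); then one or more of a character in [2-4], then one or more of a word character (captured as 'head'); then zero or more of a word character, then 1 to 4 of a word character (lazy) (captured as 'word').
With `match`, the pattern is implicitly anchored at the beginning.
The match spans [0:15] → '_13FBfO9AnA7xqA'.
Captured: group 1 = '3FBfO9AnA7xq', group 2 = 'A'.

'_13FBfO9AnA7xqA'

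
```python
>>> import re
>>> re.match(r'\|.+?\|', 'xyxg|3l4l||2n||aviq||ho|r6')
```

None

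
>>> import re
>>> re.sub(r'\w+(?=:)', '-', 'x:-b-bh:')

The `(?=…)`/`(?<=…)` assertion just peeks at neighbouring text; it doesn't advance the match position.
Matches: at [0:1] → 'x'; at [5:7] → 'bh'.
Each match is replaced by '-'.

'-:-b--:'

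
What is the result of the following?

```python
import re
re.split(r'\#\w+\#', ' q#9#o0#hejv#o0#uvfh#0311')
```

[' q', 'o0', 'o0', '0311']

Each match becomes a cut point; 4 segments remain.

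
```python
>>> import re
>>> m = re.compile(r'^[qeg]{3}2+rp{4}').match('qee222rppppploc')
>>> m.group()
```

'qee222rpppp'

`re.match` only tries the pattern at the start of the string.
The match spans [0:11] → 'qee222rpppp'.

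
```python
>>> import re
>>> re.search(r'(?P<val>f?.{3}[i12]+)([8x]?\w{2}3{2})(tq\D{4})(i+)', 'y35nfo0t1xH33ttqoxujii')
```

Pattern: optionally the literal 'f', then exactly 3 of any character, then one or more of one of [i12] (captured as 'val'); then optionally one of [8x], then exactly 2 of a word character, then exactly 2 of the literal '3' (captured); then the literal 'tq', then exactly 4 of a non-digit (captured); then one or more of a literal 'i' (captured).
Here no position works, so the call returns None.

None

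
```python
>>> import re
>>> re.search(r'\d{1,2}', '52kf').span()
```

This matches 1 to 2 of a digit.
The match spans [0:2] → '52'.

(0, 2)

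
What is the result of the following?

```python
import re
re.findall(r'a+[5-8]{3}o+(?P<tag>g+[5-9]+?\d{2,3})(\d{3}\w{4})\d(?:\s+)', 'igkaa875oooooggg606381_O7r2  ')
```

[('ggg606', '381_O7r')]

Pattern: one or more of a literal 'a', then exactly 3 of a character in [5-8], then one or more of a literal 'o'; then one or more of the literal 'g', then one or more of a character in [5-9] (lazy), then 2 to 3 of a digit (captured as 'tag'); then exactly 3 of a digit, then exactly 4 of a word character (captured); then a digit; then one or more of whitespace (non-capturing group).
Scanning left to right: at [3:29] match 'aa875oooooggg606381_O7r2  ', groups = ('ggg606', '381_O7r').
2 groups means the one result is a tuple of 2 captured strings — 1 here.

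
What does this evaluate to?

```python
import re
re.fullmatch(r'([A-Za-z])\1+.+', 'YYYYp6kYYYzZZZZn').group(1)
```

A backreference is literal: `\1` must see the identical characters the first group matched.
`re.fullmatch` requires the pattern to consume the entire string.
The match spans [0:16] → 'YYYYp6kYYYzZZZZn'.
Captured: group 1 = 'Y'.

'Y'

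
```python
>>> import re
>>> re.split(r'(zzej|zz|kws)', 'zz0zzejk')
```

['', 'zz', '0', 'zzej', 'k']

The regex engine tests alternatives in the order written; an earlier branch that matches wins even if a later one would match more.
Matches to split on: at [0:2] → 'zz'; at [3:7] → 'zzej'.
`re.split` interleaves the captured-group text with the surrounding fragments.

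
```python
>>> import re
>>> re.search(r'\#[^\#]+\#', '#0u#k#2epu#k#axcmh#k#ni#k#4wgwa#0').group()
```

'#0u#'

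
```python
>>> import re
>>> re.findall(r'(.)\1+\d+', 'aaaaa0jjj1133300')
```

`\1` is not a pattern — it's the concrete string captured by group 1, re-applied verbatim.
`findall` collects group 1 from each match (2 total).

['a', 'j']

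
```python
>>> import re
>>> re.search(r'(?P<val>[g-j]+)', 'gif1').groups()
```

('gi',)

The match spans [0:2] → 'gi'.
Captured: group 1 = 'gi'.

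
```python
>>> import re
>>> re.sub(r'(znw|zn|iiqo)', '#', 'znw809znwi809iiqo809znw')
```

'#809#i809#809#'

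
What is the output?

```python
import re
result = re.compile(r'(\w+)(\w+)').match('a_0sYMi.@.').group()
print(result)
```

This matches one or more of a word character (captured); then one or more of a word character (captured).
`re.match` only tries the pattern at the start of the string.
The match spans [0:7] → 'a_0sYMi'.
Captured: group 1 = 'a_0sYM', group 2 = 'i'.

a_0sYMi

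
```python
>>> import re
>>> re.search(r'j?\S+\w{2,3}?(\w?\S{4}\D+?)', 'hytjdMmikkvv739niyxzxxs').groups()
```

('xzxxs',)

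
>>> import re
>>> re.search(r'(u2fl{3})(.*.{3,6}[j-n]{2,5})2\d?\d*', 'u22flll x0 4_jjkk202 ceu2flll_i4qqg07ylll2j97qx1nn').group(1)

'u2flll'

The match spans [23:42] → 'u2flll_i4qqg07ylll2'.
Captured: group 1 = 'u2flll', group 2 = '_i4qqg07ylll'.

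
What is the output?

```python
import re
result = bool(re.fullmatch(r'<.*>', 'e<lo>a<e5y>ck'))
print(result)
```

False

`fullmatch` succeeds only if the pattern covers the string from start to end.
Here the pattern can't cover the whole string, so the call returns None, and `bool(None)` is False.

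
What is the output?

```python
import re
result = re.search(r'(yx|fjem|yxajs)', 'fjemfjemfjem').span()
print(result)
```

(0, 4)

Unlike `match`, `search` isn't anchored — it looks for the pattern anywhere in the string.
The match spans [0:4] → 'fjem'.
Captured: group 1 = 'fjem'.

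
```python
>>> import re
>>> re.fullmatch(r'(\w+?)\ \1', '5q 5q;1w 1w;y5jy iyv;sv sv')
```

None

`re.fullmatch` is like wrapping the pattern in `^…$` (in single-line mode).
Here the string isn't matched end-to-end, so the call returns None.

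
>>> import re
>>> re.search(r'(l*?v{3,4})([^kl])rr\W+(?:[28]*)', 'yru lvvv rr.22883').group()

'lvvv rr.2288'

The pattern matches zero or more of the literal 'l' (lazy), then 3 to 4 of a literal 'v' (captured); then any character except [kl] (captured); then the literal 'rr', then one or more of a non-word character; then zero or more of one of [28] (non-capturing group).
`re.search` tries every starting position until one works.
The match spans [4:16] → 'lvvv rr.2288'.
Captured: group 1 = 'lvvv', group 2 = ' '.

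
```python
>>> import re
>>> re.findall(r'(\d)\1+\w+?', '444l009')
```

After group 1 captures some text, `\1` only succeeds where that same text appears again.
Walking the string: at [0:4] match '444l', group 1 = '4'; at [4:7] match '009', group 1 = '0'.
One capturing group, so `findall` returns just the captured substring from each match — 2 in all.

['4', '0']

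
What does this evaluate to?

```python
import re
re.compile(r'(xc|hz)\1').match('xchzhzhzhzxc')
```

None

`\1` has to match the exact text group 1 already captured.
`re.match` won't scan ahead — the pattern has to work from the very first character.
Here the string doesn't start with a match, so the call returns None.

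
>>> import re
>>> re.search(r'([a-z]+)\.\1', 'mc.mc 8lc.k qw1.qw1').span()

`\1` has to match the exact text group 1 already captured.
Unlike `match`, `search` isn't anchored — it looks for the pattern anywhere in the string.
The match spans [0:5] → 'mc.mc'.
Captured: group 1 = 'mc'.

(0, 5)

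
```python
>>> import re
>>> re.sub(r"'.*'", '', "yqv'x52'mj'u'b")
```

'yqvb'

Matches: at [3:13] → "'x52'mj'u'".
Every occurrence is swapped for ''.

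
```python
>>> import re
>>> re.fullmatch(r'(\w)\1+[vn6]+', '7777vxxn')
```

None

`\1` has to match the exact text group 1 already captured.
`re.fullmatch` is like wrapping the pattern in `^…$` (in single-line mode).
Here the string isn't matched end-to-end, so the call returns None.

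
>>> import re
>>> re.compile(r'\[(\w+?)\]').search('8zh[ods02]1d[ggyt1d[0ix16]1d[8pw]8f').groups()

`re.search` scans for the first position where the pattern succeeds.
The match spans [3:10] → '[ods02]'.
Captured: group 1 = 'ods02'.

('ods02',)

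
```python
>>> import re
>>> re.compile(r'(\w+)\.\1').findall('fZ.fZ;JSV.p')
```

['fZ']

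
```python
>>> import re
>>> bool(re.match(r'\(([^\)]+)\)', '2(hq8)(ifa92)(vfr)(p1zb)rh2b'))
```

False

With `match`, the pattern is implicitly anchored at the beginning.
Here the pattern fails at index 0, so the call returns None, and `bool(None)` is False.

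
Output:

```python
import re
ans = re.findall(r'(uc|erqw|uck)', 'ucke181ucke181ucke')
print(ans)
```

['uc', 'uc', 'uc']

`|` is ordered: at each position the engine commits to the first alternative that works.
Scanning left to right: at [0:2] match 'uc', group 1 = 'uc'; at [7:9] match 'uc', group 1 = 'uc'; at [14:16] match 'uc', group 1 = 'uc'.
`findall` collects group 1 from each match (3 total).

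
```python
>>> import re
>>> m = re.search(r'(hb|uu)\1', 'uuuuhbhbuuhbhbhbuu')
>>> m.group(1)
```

'uu'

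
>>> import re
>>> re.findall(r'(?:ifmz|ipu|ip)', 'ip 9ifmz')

['ip', 'ifmz']

With no groups in the pattern, `findall` gives back each whole match — 2 here.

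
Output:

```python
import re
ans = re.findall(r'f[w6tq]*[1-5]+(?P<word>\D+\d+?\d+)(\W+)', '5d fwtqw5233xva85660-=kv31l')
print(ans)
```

This matches the literal 'f', then zero or more of one of [w6tq]; then one or more of a character in [1-5]; then one or more of a non-digit, then one or more of a digit (lazy), then one or more of a digit (captured as 'word'); then one or more of a non-word character (captured).
Scanning left to right: at [3:22] match 'fwtqw5233xva85660-=', groups = ('xva85660', '-=').
With 2 capturing groups, `findall` returns a 2-tuple per match.

[('xva85660', '-=')]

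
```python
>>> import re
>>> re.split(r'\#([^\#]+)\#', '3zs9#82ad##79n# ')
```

Matches to split on: at [4:10] → '#82ad#'; at [10:15] → '#79n#'.
`re.split` interleaves the captured-group text with the surrounding fragments.

['3zs9', '82ad', '', '79n', ' ']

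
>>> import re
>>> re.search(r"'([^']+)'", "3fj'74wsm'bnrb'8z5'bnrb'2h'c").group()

"'74wsm'"

`search` walks the string left to right and returns the first match it finds.
The match spans [3:10] → "'74wsm'".
Captured: group 1 = '74wsm'.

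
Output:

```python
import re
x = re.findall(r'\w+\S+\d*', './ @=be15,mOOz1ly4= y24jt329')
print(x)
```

Pattern: one or more of a word character, then one or more of a non-whitespace character; then zero or more of a digit.
Since nothing is captured, `findall` lists the 2 matched substrings directly.

['be15,mOOz1ly4=', 'y24jt329']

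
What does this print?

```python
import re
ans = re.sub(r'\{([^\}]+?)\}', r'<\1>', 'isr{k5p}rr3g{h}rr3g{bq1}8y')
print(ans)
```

isr<k5p>rr3g<h>rr3g<bq1>8y

Matches: at [3:8] → '{k5p}'; at [12:15] → '{h}'; at [19:24] → '{bq1}'.
Each match is replaced using the text its own group 1 captured.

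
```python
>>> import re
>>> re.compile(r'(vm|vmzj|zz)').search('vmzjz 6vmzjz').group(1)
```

'vm'

The match spans [0:2] → 'vm'.
Captured: group 1 = 'vm'.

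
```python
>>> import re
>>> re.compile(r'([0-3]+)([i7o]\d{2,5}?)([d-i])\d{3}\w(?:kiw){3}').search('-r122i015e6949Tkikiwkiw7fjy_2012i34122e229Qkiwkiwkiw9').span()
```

The pattern matches one or more of a character in [0-3] (captured); then one of [i7o], then 2 to 5 of a digit (lazy) (captured); then a character in [d-i] (captured); then exactly 3 of a digit, then a word character, then the literal 'kiw' repeated 3 times.
`search` walks the string left to right and returns the first match it finds.
The match spans [28:52] → '2012i34122e229Qkiwkiwkiw'.
Captured: group 1 = '2012', group 2 = 'i34122', group 3 = 'e'.

(28, 52)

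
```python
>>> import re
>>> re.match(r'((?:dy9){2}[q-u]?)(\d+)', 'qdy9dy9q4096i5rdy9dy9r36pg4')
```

None

Pattern: the literal 'dy9' repeated 2 times, then optionally a character in [q-u] (captured); then one or more of a digit (captured).
`re.match` won't scan ahead — the pattern has to work from the very first character.
Here position 0 doesn't satisfy it, so the call returns None.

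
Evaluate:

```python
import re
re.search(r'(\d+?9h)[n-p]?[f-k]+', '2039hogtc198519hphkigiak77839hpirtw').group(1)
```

'2039h'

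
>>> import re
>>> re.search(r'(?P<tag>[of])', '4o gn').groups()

This matches one of [of] (captured as 'tag').
`re.search` tries every starting position until one works.
The match spans [1:2] → 'o'.
Captured: group 1 = 'o'.

('o',)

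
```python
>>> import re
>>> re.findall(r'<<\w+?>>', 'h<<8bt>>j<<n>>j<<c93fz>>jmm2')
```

['<<8bt>>', '<<n>>', '<<c93fz>>']

Walking the string: at [1:8] → '<<8bt>>'; at [9:14] → '<<n>>'; at [15:24] → '<<c93fz>>'.
`findall` yields the raw match text (3 of them) because the pattern has no groups.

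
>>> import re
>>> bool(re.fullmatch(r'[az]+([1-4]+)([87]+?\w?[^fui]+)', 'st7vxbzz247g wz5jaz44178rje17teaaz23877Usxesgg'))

False

For `fullmatch`, every character of the input must be accounted for by the pattern.
Here there's no way to consume every character, so the call returns None, and `bool(None)` is False.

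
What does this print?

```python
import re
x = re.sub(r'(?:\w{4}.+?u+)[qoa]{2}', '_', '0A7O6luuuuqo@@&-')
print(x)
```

The pattern matches exactly 4 of a word character, then one or more of any character (lazy), then one or more of a literal 'u' (non-capturing group); then exactly 2 of one of [qoa].
Every occurrence is swapped for '_'.

_@@&-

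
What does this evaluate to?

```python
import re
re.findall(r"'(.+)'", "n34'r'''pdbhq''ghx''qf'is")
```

["r'''pdbhq''ghx''qf"]

Walking the string: at [3:23] match "'r'''pdbhq''ghx''qf'", group 1 = "r'''pdbhq''ghx''qf".
With a single group, `findall` returns only what that group captured — 1 item.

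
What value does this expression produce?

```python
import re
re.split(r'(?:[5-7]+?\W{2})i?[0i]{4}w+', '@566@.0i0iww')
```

`split` removes every match and returns the 2 fragments in between.

['@', '']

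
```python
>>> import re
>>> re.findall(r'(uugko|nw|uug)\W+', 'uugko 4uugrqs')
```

['uugko']

`findall` collects group 1 from the one match (1 total).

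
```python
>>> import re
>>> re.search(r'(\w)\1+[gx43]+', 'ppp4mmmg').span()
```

(0, 4)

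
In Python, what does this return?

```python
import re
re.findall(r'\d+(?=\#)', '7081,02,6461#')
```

The positive lookaround only admits positions where the adjacent text matches; those characters stay outside the span.
No capturing groups, so `findall` returns the 1 full match string.

['6461']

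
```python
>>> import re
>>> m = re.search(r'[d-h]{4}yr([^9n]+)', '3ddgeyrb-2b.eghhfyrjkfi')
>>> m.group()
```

The pattern matches exactly 4 of a character in [d-h], then the literal 'yr'; then one or more of any character except [9n] (captured).
`re.search` scans for the first position where the pattern succeeds.
The match spans [1:23] → 'ddgeyrb-2b.eghhfyrjkfi'.
Captured: group 1 = 'b-2b.eghhfyrjkfi'.

'ddgeyrb-2b.eghhfyrjkfi'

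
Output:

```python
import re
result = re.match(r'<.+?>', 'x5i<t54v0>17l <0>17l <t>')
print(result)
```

None

`match` is anchored at position 0; if the pattern doesn't fit there, it returns None.
Here the string doesn't start with a match, so the call returns None.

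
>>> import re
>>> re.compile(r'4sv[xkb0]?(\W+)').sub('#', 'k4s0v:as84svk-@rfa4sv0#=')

'k4s0v:as8#rfa#'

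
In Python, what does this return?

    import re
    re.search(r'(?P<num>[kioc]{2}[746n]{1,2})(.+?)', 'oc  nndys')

None

The pattern matches exactly 2 of one of [kioc], then 1 to 2 of one of [746n] (captured as 'num'); then one or more of any character (lazy) (captured).
`search` walks the string left to right and returns the first match it finds.
Here no position works, so the call returns None.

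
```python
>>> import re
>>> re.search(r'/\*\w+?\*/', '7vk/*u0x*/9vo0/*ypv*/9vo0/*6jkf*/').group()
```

'/*u0x*/'

`re.search` scans for the first position where the pattern succeeds.
The match spans [3:10] → '/*u0x*/'.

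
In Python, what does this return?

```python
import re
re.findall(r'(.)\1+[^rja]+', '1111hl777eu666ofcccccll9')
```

['1']

The backreference `\1` re-matches whatever the first group consumed, character for character.
Scanning left to right: at [0:24] match '1111hl777eu666ofcccccll9', group 1 = '1'.
`findall` collects group 1 from the one match (1 total).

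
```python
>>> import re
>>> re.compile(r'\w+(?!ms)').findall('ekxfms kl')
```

The negative lookaround is zero-width — it rules out positions where the adjacent text would match, without consuming anything.
With no groups in the pattern, `findall` gives back each whole match — 2 here.

['ekxfms', 'kl']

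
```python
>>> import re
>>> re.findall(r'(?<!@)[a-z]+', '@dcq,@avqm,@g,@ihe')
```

['cq', 'vqm', 'he']

The negative lookahead/lookbehind blocks any match where the forbidden context is present.
Matches: at [2:4] → 'cq'; at [7:10] → 'vqm'; at [16:18] → 'he'.
With no groups in the pattern, `findall` gives back each whole match — 3 here.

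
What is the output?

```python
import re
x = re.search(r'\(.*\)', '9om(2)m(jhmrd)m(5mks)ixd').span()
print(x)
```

(3, 21)

The match spans [3:21] → '(2)m(jhmrd)m(5mks)'.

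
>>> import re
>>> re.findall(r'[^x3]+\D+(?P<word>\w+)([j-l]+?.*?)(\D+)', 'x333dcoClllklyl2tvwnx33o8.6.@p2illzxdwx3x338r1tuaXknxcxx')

[('y', 'l2', 'tvwnx'), ('3x338r1tuaX', 'k', 'nxcxx')]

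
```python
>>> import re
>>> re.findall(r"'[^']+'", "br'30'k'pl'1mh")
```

["'30'", "'pl'"]

No capturing groups, so `findall` returns the 2 full match strings.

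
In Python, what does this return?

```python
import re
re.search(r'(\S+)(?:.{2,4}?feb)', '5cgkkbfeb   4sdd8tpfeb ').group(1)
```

Pattern: one or more of a non-whitespace character (captured); then 2 to 4 of any character (lazy), then the literal 'feb' (non-capturing group).
`search` walks the string left to right and returns the first match it finds.
The match spans [0:9] → '5cgkkbfeb'.
Captured: group 1 = '5cgk'.

'5cgk'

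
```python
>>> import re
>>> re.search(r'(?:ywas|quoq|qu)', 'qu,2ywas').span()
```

(0, 2)

`search` walks the string left to right and returns the first match it finds.
The match spans [0:2] → 'qu'.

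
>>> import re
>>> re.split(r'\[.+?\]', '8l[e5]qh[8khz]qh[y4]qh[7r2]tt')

['8l', 'qh', 'qh', 'qh', 'tt']

The `?` after the quantifier makes it lazy — it takes as little as possible before letting the rest of the pattern try.
Matches to split on: at [2:6] → '[e5]'; at [8:14] → '[8khz]'; at [16:20] → '[y4]'; at [22:27] → '[7r2]'.
Splitting on the pattern gives 5 pieces.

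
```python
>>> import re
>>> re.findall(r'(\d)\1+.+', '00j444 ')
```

['0']

`\1` has to match the exact text group 1 already captured.
Matches: at [0:7] match '00j444 ', group 1 = '0'.
`findall` collects group 1 from the one match (1 total).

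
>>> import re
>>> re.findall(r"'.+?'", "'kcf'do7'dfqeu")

Scanning left to right: at [0:5] → "'kcf'".
Since nothing is captured, `findall` lists the 1 matched substring directly.

["'kcf'"]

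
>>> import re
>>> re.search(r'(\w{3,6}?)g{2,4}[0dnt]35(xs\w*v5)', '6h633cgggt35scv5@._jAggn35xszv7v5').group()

This matches 3 to 6 of a word character (lazy) (captured); then 2 to 4 of a literal 'g', then one of [0dnt], then the literal '35'; then the literal 'xs', then zero or more of a word character, then the literal 'v5' (captured).
The match spans [18:33] → '_jAggn35xszv7v5'.

'_jAggn35xszv7v5'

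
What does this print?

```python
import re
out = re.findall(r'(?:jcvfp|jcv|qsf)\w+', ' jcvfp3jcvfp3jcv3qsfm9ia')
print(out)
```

['jcvfp3jcvfp3jcv3qsfm9ia']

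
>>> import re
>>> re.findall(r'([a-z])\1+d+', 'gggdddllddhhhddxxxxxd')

['g', 'l', 'h', 'x']

The backreference `\1` re-matches whatever the first group consumed, character for character.
Scanning left to right: at [0:6] match 'gggddd', group 1 = 'g'; at [6:10] match 'lldd', group 1 = 'l'; at [10:15] match 'hhhdd', group 1 = 'h'; at [15:21] match 'xxxxxd', group 1 = 'x'.
With a single group, `findall` returns only what that group captured — 4 items.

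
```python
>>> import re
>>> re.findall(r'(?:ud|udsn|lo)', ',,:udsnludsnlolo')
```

['ud', 'ud', 'lo', 'lo']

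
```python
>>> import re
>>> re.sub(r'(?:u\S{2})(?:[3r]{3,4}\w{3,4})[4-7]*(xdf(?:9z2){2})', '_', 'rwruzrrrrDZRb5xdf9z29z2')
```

'rwr_'

The pattern matches a literal 'u', then exactly 2 of a non-whitespace character (non-capturing group); then 3 to 4 of one of [3r], then 3 to 4 of a word character (non-capturing group); then zero or more of a character in [4-7]; then the literal 'xdf', then the literal '9z2' repeated 2 times (captured).
Every occurrence is swapped for '_'.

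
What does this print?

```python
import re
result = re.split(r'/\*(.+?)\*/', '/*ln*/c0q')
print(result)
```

['', 'ln', 'c0q']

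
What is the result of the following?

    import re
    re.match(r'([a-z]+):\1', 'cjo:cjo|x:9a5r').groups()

('cjo',)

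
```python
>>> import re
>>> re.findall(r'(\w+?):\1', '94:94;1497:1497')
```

['94', '1497']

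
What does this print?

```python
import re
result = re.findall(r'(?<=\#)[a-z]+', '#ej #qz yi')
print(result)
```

['ej', 'qz']

The lookaround is zero-width — it requires the adjacent text to match without consuming it, so the asserted text isn't part of the match.
`findall` yields the raw match text (2 of them) because the pattern has no groups.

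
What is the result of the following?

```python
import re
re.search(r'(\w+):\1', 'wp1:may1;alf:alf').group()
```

'alf:alf'

A backreference is literal: `\1` must see the identical characters the first group matched.
The match spans [9:16] → 'alf:alf'.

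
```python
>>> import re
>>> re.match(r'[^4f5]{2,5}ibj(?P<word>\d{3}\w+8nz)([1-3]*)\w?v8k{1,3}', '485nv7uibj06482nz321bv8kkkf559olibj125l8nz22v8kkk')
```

None

Pattern: 2 to 5 of any character except [4f5], then the literal 'ibj'; then exactly 3 of a digit, then one or more of a word character, then the literal '8nz' (captured as 'word'); then zero or more of a character in [1-3] (captured); then optionally a word character, then the literal 'v8', then 1 to 3 of a literal 'k'.
`re.match` only tries the pattern at the start of the string.
Here the string doesn't start with a match, so the call returns None.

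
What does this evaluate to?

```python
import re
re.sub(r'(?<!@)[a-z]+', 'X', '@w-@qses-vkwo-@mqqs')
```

A negative assertion filters positions out without eating any characters.
Every occurrence is swapped for 'X'.

'@w-@qX-X-@mX'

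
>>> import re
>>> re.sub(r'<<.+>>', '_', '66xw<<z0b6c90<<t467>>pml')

`sub` substitutes '_' at each match site.

'66xw_pml'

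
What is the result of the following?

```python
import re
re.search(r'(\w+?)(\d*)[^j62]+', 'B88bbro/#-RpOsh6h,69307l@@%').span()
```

(0, 15)

This matches one or more of a word character (lazy) (captured); then zero or more of a digit (captured); then one or more of any character except [j62].
Unlike `match`, `search` isn't anchored — it looks for the pattern anywhere in the string.
The match spans [0:15] → 'B88bbro/#-RpOsh'.
Captured: group 1 = 'B', group 2 = '88'.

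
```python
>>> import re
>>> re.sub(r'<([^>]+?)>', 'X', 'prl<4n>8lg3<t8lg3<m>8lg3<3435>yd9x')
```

Matches: at [3:7] → '<4n>'; at [11:20] → '<t8lg3<m>'; at [24:30] → '<3435>'.
Every occurrence is swapped for 'X'.

'prlX8lg3X8lg3Xyd9x'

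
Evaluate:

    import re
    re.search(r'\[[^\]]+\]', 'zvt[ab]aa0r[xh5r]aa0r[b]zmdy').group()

'[ab]'

`re.search` scans for the first position where the pattern succeeds.
The match spans [3:7] → '[ab]'.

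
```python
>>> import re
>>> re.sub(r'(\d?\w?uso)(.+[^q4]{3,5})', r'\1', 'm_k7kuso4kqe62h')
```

The pattern matches optionally a digit, then optionally a word character, then the literal 'uso' (captured); then one or more of any character, then 3 to 5 of any character except [q4] (captured).
Matches: at [3:15] → '7kuso4kqe62h'.
Each match is replaced using the text its own group 1 captured.

'm_k7kuso'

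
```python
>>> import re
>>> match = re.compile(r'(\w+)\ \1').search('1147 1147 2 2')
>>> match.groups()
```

('1147',)

`\1` is not a pattern — it's the concrete string captured by group 1, re-applied verbatim.
`re.search` tries every starting position until one works.
The match spans [0:9] → '1147 1147'.
Captured: group 1 = '1147'.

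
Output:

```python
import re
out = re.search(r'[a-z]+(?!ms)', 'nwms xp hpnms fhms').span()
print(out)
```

(0, 4)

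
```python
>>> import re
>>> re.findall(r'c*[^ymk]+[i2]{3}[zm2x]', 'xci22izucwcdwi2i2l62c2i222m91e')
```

Pattern: zero or more of the literal 'c', then one or more of any character except [ymk]; then exactly 3 of one of [i2], then one of [zm2x].
Scanning left to right: at [0:27] → 'xci22izucwcdwi2i2l62c2i222m'.
With no groups in the pattern, `findall` gives back each whole match — 1 here.

['xci22izucwcdwi2i2l62c2i222m']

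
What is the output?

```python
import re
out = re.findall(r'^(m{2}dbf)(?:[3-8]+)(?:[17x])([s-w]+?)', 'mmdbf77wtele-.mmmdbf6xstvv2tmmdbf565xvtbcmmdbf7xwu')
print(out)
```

[('mmdbf', 'w')]

This matches anchored at the start of the string; then exactly 2 of the literal 'm', then the literal 'dbf' (captured); then one or more of a character in [3-8] (non-capturing group); then one of [17x] (non-capturing group); then one or more of a character in [s-w] (lazy) (captured).
A non-greedy quantifier consumes as few characters as it can — just enough that the remainder of the pattern still matches from where it stops; whatever follows it matches normally.
Scanning left to right: at [0:8] match 'mmdbf77w', groups = ('mmdbf', 'w').
With 2 capturing groups, `findall` returns a 2-tuple per match.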